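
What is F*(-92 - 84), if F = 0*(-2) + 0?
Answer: 0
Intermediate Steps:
F = 0 (F = 0 + 0 = 0)
F*(-92 - 84) = 0*(-92 - 84) = 0*(-176) = 0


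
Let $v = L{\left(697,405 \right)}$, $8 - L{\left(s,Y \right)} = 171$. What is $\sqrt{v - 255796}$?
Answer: $i \sqrt{255959} \approx 505.92 i$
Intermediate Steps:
$L{\left(s,Y \right)} = -163$ ($L{\left(s,Y \right)} = 8 - 171 = -163$)
$v = -163$
$\sqrt{v - 255796} = \sqrt{-163 - 255796} = \sqrt{-255959} = i \sqrt{255959}$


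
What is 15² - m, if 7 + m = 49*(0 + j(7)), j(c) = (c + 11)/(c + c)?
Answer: 169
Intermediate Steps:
j(c) = (11 + c)/(2*c) (j(c) = (11 + c)/((2*c)) = (11 + c)*(1/(2*c)) = (11 + c)/(2*c))
m = 56 (m = -7 + 49*(0 + (½)*(11 + 7)/7) = -7 + 49*(0 + (½)*(⅐)*18) = -7 + 49*(0 + 9/7) = -7 + 49*(9/7) = -7 + 63 = 56)
15² - m = 15² - 1*56 = 225 - 56 = 169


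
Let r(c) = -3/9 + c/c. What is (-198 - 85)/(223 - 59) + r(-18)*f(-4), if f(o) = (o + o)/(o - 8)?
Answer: -1891/1476 ≈ -1.2812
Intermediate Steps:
r(c) = 2/3 (r(c) = -3*1/9 + 1 = -1/3 + 1 = 2/3)
f(o) = 2*o/(-8 + o) (f(o) = (2*o)/(-8 + o) = 2*o/(-8 + o))
(-198 - 85)/(223 - 59) + r(-18)*f(-4) = (-198 - 85)/(223 - 59) + 2*(2*(-4)/(-8 - 4))/3 = -283/164 + 2*(2*(-4)/(-12))/3 = -283*1/164 + 2*(2*(-4)*(-1/12))/3 = -283/164 + (2/3)*(2/3) = -283/164 + 4/9 = -1891/1476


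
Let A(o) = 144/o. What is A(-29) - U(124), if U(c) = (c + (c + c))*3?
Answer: -32508/29 ≈ -1121.0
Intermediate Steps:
U(c) = 9*c (U(c) = (c + 2*c)*3 = (3*c)*3 = 9*c)
A(-29) - U(124) = 144/(-29) - 9*124 = 144*(-1/29) - 1*1116 = -144/29 - 1116 = -32508/29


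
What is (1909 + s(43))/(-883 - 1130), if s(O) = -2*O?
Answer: -1823/2013 ≈ -0.90561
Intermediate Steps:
(1909 + s(43))/(-883 - 1130) = (1909 - 2*43)/(-883 - 1130) = (1909 - 86)/(-2013) = 1823*(-1/2013) = -1823/2013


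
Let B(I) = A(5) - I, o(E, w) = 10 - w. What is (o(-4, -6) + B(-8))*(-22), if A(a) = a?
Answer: -638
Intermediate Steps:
B(I) = 5 - I
(o(-4, -6) + B(-8))*(-22) = ((10 - 1*(-6)) + (5 - 1*(-8)))*(-22) = ((10 + 6) + (5 + 8))*(-22) = (16 + 13)*(-22) = 29*(-22) = -638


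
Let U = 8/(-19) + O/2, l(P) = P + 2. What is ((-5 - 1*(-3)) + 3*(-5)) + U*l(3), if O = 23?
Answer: 1459/38 ≈ 38.395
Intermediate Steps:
l(P) = 2 + P
U = 421/38 (U = 8/(-19) + 23/2 = 8*(-1/19) + 23*(1/2) = -8/19 + 23/2 = 421/38 ≈ 11.079)
((-5 - 1*(-3)) + 3*(-5)) + U*l(3) = ((-5 - 1*(-3)) + 3*(-5)) + 421*(2 + 3)/38 = ((-5 + 3) - 15) + (421/38)*5 = (-2 - 15) + 2105/38 = -17 + 2105/38 = 1459/38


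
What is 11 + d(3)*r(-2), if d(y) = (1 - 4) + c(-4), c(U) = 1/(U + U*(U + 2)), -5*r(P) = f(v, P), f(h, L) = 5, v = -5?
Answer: 55/4 ≈ 13.750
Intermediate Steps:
r(P) = -1 (r(P) = -1/5*5 = -1)
c(U) = 1/(U + U*(2 + U))
d(y) = -11/4 (d(y) = (1 - 4) + 1/((-4)*(3 - 4)) = -3 - 1/4/(-1) = -3 - 1/4*(-1) = -3 + 1/4 = -11/4)
11 + d(3)*r(-2) = 11 - 11/4*(-1) = 11 + 11/4 = 55/4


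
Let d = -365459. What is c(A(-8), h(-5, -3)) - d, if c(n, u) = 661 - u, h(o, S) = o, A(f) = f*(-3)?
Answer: 366125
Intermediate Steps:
A(f) = -3*f
c(A(-8), h(-5, -3)) - d = (661 - 1*(-5)) - 1*(-365459) = (661 + 5) + 365459 = 666 + 365459 = 366125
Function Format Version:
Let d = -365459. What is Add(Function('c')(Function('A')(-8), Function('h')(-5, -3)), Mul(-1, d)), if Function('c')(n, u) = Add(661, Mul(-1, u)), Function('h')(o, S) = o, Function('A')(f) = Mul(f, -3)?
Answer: 366125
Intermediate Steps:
Function('A')(f) = Mul(-3, f)
Add(Function('c')(Function('A')(-8), Function('h')(-5, -3)), Mul(-1, d)) = Add(Add(661, Mul(-1, -5)), Mul(-1, -365459)) = Add(Add(661, 5), 365459) = Add(666, 365459) = 366125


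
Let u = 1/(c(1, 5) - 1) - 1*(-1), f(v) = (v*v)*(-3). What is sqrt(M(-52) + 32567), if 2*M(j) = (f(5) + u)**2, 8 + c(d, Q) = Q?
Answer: sqrt(2260706)/8 ≈ 187.95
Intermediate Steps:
f(v) = -3*v**2 (f(v) = v**2*(-3) = -3*v**2)
c(d, Q) = -8 + Q
u = 3/4 (u = 1/((-8 + 5) - 1) - 1*(-1) = 1/(-3 - 1) + 1 = 1/(-4) + 1 = -1/4 + 1 = 3/4 ≈ 0.75000)
M(j) = 88209/32 (M(j) = (-3*5**2 + 3/4)**2/2 = (-3*25 + 3/4)**2/2 = (-75 + 3/4)**2/2 = (-297/4)**2/2 = (1/2)*(88209/16) = 88209/32)
sqrt(M(-52) + 32567) = sqrt(88209/32 + 32567) = sqrt(1130353/32) = sqrt(2260706)/8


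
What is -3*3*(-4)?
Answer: 36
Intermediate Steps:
-3*3*(-4) = -9*(-4) = 36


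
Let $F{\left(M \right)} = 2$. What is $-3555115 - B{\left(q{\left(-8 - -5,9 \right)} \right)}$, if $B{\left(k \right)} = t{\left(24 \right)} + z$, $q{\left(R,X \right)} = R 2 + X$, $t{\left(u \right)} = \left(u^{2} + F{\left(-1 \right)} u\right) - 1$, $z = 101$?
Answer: $-3555839$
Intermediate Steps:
$t{\left(u \right)} = -1 + u^{2} + 2 u$ ($t{\left(u \right)} = \left(u^{2} + 2 u\right) - 1 = -1 + u^{2} + 2 u$)
$q{\left(R,X \right)} = X + 2 R$ ($q{\left(R,X \right)} = 2 R + X = X + 2 R$)
$B{\left(k \right)} = 724$ ($B{\left(k \right)} = \left(-1 + 24^{2} + 2 \cdot 24\right) + 101 = \left(-1 + 576 + 48\right) + 101 = 623 + 101 = 724$)
$-3555115 - B{\left(q{\left(-8 - -5,9 \right)} \right)} = -3555115 - 724 = -3555839$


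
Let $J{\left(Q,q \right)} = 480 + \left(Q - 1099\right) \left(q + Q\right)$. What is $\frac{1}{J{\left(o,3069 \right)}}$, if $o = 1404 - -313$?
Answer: $\frac{1}{2958228} \approx 3.3804 \cdot 10^{-7}$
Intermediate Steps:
$o = 1717$ ($o = 1404 + 313 = 1717$)
$J{\left(Q,q \right)} = 480 + \left(-1099 + Q\right) \left(Q + q\right)$
$\frac{1}{J{\left(o,3069 \right)}} = \frac{1}{480 + 1717^{2} - 1886983 - 3372831 + 1717 \cdot 3069} = \frac{1}{480 + 2948089 - 1886983 - 3372831 + 5269473} = \frac{1}{2958228}$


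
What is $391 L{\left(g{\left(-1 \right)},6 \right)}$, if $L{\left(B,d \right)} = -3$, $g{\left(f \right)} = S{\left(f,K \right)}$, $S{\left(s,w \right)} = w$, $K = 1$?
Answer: $-1173$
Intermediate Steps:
$g{\left(f \right)} = 1$
$391 L{\left(g{\left(-1 \right)},6 \right)} = 391 \left(-3\right) = -1173$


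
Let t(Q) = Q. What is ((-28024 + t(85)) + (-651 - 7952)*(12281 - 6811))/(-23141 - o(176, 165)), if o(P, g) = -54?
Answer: 47086349/23087 ≈ 2039.5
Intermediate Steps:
((-28024 + t(85)) + (-651 - 7952)*(12281 - 6811))/(-23141 - o(176, 165)) = ((-28024 + 85) + (-651 - 7952)*(12281 - 6811))/(-23141 - 1*(-54)) = (-27939 - 8603*5470)/(-23141 + 54) = (-27939 - 47058410)/(-23087) = -47086349*(-1/23087) = 47086349/23087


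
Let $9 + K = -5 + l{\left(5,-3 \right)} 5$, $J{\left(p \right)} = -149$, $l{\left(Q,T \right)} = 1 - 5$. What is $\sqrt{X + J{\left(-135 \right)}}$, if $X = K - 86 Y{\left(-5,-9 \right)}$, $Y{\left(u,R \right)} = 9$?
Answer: $i \sqrt{957} \approx 30.935 i$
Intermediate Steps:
$l{\left(Q,T \right)} = -4$ ($l{\left(Q,T \right)} = 1 - 5 = -4$)
$K = -34$ ($K = -9 - 25 = -34$)
$X = -808$ ($X = -34 - 774 = -808$)
$\sqrt{X + J{\left(-135 \right)}} = \sqrt{-808 - 149} = \sqrt{-957} = i \sqrt{957}$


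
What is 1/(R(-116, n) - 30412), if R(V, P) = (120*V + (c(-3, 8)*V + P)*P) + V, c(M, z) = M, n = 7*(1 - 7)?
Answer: -1/57300 ≈ -1.7452e-5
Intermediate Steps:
n = -42 (n = 7*(-6) = -42)
R(V, P) = 121*V + P*(P - 3*V) (R(V, P) = (120*V + (-3*V + P)*P) + V = (120*V + (P - 3*V)*P) + V = (120*V + P*(P - 3*V)) + V = 121*V + P*(P - 3*V))
1/(R(-116, n) - 30412) = 1/(((-42)² + 121*(-116) - 3*(-42)*(-116)) - 30412) = 1/((1764 - 14036 - 14616) - 30412) = 1/(-26888 - 30412) = 1/(-57300) = -1/57300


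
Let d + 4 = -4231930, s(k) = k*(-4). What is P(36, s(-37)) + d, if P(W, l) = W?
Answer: -4231898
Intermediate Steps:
s(k) = -4*k
d = -4231934 (d = -4 - 4231930 = -4231934)
P(36, s(-37)) + d = 36 - 4231934 = -4231898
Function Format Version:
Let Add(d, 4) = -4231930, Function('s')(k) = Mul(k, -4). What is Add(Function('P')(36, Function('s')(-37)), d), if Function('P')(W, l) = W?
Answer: -4231898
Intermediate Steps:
Function('s')(k) = Mul(-4, k)
d = -4231934 (d = Add(-4, -4231930) = -4231934)
Add(Function('P')(36, Function('s')(-37)), d) = Add(36, -4231934) = -4231898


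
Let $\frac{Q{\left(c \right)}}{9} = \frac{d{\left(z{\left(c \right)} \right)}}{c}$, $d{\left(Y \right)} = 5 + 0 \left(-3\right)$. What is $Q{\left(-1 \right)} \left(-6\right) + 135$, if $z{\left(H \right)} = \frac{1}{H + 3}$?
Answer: $405$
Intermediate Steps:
$z{\left(H \right)} = \frac{1}{3 + H}$
$d{\left(Y \right)} = 5$ ($d{\left(Y \right)} = 5 + 0 = 5$)
$Q{\left(c \right)} = \frac{45}{c}$ ($Q{\left(c \right)} = 9 \frac{5}{c} = \frac{45}{c}$)
$Q{\left(-1 \right)} \left(-6\right) + 135 = \frac{45}{-1} \left(-6\right) + 135 = 45 \left(-1\right) \left(-6\right) + 135 = \left(-45\right) \left(-6\right) + 135 = 270 + 135 = 405$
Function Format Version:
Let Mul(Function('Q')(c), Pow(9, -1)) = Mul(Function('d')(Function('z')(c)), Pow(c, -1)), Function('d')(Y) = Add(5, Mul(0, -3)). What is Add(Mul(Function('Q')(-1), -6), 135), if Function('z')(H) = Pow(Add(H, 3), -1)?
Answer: 405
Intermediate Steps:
Function('z')(H) = Pow(Add(3, H), -1)
Function('d')(Y) = 5 (Function('d')(Y) = Add(5, 0) = 5)
Function('Q')(c) = Mul(45, Pow(c, -1)) (Function('Q')(c) = Mul(9, Mul(5, Pow(c, -1))) = Mul(45, Pow(c, -1)))
Add(Mul(Function('Q')(-1), -6), 135) = Add(Mul(Mul(45, Pow(-1, -1)), -6), 135) = Add(Mul(Mul(45, -1), -6), 135) = Add(Mul(-45, -6), 135) = Add(270, 135) = 405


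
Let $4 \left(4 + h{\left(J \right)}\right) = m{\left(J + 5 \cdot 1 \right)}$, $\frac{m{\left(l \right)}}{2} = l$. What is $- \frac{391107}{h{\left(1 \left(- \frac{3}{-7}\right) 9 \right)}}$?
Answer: $-912583$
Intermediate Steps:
$m{\left(l \right)} = 2 l$
$h{\left(J \right)} = - \frac{3}{2} + \frac{J}{2}$ ($h{\left(J \right)} = -4 + \frac{2 \left(J + 5 \cdot 1\right)}{4} = -4 + \frac{2 \left(J + 5\right)}{4} = -4 + \frac{2 \left(5 + J\right)}{4} = -4 + \frac{10 + 2 J}{4} = -4 + \left(\frac{5}{2} + \frac{J}{2}\right) = - \frac{3}{2} + \frac{J}{2}$)
$- \frac{391107}{h{\left(1 \left(- \frac{3}{-7}\right) 9 \right)}} = - \frac{391107}{- \frac{3}{2} + \frac{1 \left(- \frac{3}{-7}\right) 9}{2}} = - \frac{391107}{- \frac{3}{2} + \frac{1 \left(\left(-3\right) \left(- \frac{1}{7}\right)\right) 9}{2}} = - \frac{391107}{- \frac{3}{2} + \frac{1 \cdot \frac{3}{7} \cdot 9}{2}} = - \frac{391107}{- \frac{3}{2} + \frac{\frac{3}{7} \cdot 9}{2}} = - \frac{391107}{- \frac{3}{2} + \frac{1}{2} \cdot \frac{27}{7}} = - \frac{391107}{- \frac{3}{2} + \frac{27}{14}} = - \frac{391107}{\frac{3}{7}} = \left(-391107\right) \frac{7}{3} = -912583$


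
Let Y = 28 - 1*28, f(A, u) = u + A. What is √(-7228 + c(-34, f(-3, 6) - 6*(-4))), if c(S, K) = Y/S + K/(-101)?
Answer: I*√73735555/101 ≈ 85.019*I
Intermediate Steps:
f(A, u) = A + u
Y = 0 (Y = 28 - 28 = 0)
c(S, K) = -K/101 (c(S, K) = 0/S + K/(-101) = 0 + K*(-1/101) = 0 - K/101 = -K/101)
√(-7228 + c(-34, f(-3, 6) - 6*(-4))) = √(-7228 - ((-3 + 6) - 6*(-4))/101) = √(-7228 - (3 + 24)/101) = √(-7228 - 1/101*27) = √(-7228 - 27/101) = √(-730055/101) = I*√73735555/101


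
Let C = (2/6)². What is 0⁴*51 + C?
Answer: ⅑ ≈ 0.11111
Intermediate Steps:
C = ⅑ (C = (2*(⅙))² = (⅓)² = ⅑ ≈ 0.11111)
0⁴*51 + C = 0⁴*51 + ⅑ = 0*51 + ⅑ = 0 + ⅑ = ⅑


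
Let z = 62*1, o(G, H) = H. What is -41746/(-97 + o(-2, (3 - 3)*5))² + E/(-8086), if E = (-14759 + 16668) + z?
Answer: -356103295/76081174 ≈ -4.6806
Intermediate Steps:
z = 62
E = 1971 (E = (-14759 + 16668) + 62 = 1909 + 62 = 1971)
-41746/(-97 + o(-2, (3 - 3)*5))² + E/(-8086) = -41746/(-97 + (3 - 3)*5)² + 1971/(-8086) = -41746/(-97 + 0*5)² + 1971*(-1/8086) = -41746/(-97 + 0)² - 1971/8086 = -41746/((-97)²) - 1971/8086 = -41746/9409 - 1971/8086 = -356103295/76081174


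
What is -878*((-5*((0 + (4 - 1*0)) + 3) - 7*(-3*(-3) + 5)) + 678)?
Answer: -478510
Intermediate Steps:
-878*((-5*((0 + (4 - 1*0)) + 3) - 7*(-3*(-3) + 5)) + 678) = -878*((-5*((0 + (4 + 0)) + 3) - 7*(9 + 5)) + 678) = -878*((-5*((0 + 4) + 3) - 7*14) + 678) = -878*((-5*(4 + 3) - 98) + 678) = -878*((-5*7 - 98) + 678) = -878*((-35 - 98) + 678) = -878*(-133 + 678) = -878*545 = -478510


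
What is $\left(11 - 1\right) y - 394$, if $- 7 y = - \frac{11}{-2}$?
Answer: $- \frac{2813}{7} \approx -401.86$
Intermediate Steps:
$y = - \frac{11}{14}$ ($y = - \frac{\left(-11\right) \frac{1}{-2}}{7} = - \frac{\left(-11\right) \left(- \frac{1}{2}\right)}{7} = \left(- \frac{1}{7}\right) \frac{11}{2} = - \frac{11}{14} \approx -0.78571$)
$\left(11 - 1\right) y - 394 = \left(11 - 1\right) \left(- \frac{11}{14}\right) - 394 = 10 \left(- \frac{11}{14}\right) - 394 = - \frac{55}{7} - 394 = - \frac{2813}{7}$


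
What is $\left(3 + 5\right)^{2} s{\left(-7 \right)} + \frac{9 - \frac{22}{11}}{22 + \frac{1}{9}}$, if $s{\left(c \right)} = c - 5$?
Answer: $- \frac{152769}{199} \approx -767.68$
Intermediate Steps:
$s{\left(c \right)} = -5 + c$
$\left(3 + 5\right)^{2} s{\left(-7 \right)} + \frac{9 - \frac{22}{11}}{22 + \frac{1}{9}} = \left(3 + 5\right)^{2} \left(-5 - 7\right) + \frac{9 - \frac{22}{11}}{22 + \frac{1}{9}} = 8^{2} \left(-12\right) + \frac{9 - 2}{22 + \frac{1}{9}} = 64 \left(-12\right) + \frac{9 - 2}{\frac{199}{9}} = -768 + 7 \cdot \frac{9}{199} = -768 + \frac{63}{199} = - \frac{152769}{199}$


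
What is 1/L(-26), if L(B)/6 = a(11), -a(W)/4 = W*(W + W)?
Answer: -1/5808 ≈ -0.00017218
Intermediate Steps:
a(W) = -8*W² (a(W) = -4*W*(W + W) = -4*W*2*W = -8*W²)
L(B) = -5808 (L(B) = 6*(-8*11²) = 6*(-8*121) = 6*(-968) = -5808)
1/L(-26) = 1/(-5808) = -1/5808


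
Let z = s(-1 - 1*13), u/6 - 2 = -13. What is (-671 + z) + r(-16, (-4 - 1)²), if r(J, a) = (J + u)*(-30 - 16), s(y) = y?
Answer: 3087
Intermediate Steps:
u = -66 (u = 12 + 6*(-13) = 12 - 78 = -66)
r(J, a) = 3036 - 46*J (r(J, a) = (J - 66)*(-30 - 16) = (-66 + J)*(-46) = 3036 - 46*J)
z = -14 (z = -1 - 1*13 = -1 - 13 = -14)
(-671 + z) + r(-16, (-4 - 1)²) = (-671 - 14) + (3036 - 46*(-16)) = -685 + (3036 + 736) = -685 + 3772 = 3087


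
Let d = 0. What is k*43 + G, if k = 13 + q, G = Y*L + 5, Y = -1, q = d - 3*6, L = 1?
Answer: -211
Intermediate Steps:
q = -18 (q = 0 - 3*6 = 0 - 18 = -18)
G = 4 (G = -1*1 + 5 = -1 + 5 = 4)
k = -5 (k = 13 - 18 = -5)
k*43 + G = -5*43 + 4 = -215 + 4 = -211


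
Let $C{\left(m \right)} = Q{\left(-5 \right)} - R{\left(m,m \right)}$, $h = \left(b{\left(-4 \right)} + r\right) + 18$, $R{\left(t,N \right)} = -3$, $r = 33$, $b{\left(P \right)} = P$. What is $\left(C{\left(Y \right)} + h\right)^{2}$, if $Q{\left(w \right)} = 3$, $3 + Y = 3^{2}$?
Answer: $2809$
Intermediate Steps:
$h = 47$ ($h = \left(-4 + 33\right) + 18 = 29 + 18 = 47$)
$Y = 6$ ($Y = -3 + 3^{2} = -3 + 9 = 6$)
$C{\left(m \right)} = 6$ ($C{\left(m \right)} = 3 - -3 = 3 + 3 = 6$)
$\left(C{\left(Y \right)} + h\right)^{2} = \left(6 + 47\right)^{2} = 53^{2} = 2809$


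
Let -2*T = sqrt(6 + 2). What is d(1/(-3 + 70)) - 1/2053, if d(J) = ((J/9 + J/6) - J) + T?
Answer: -27895/2475918 - sqrt(2) ≈ -1.4255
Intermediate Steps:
T = -sqrt(2) (T = -sqrt(6 + 2)/2 = -sqrt(2) ≈ -1.4142)
d(J) = -sqrt(2) - 13*J/18 (d(J) = ((J/9 + J/6) - J) - sqrt(2) = (5*J/18 - J) - sqrt(2) = -13*J/18 - sqrt(2) = -sqrt(2) - 13*J/18)
d(1/(-3 + 70)) - 1/2053 = (-sqrt(2) - 13/(18*(-3 + 70))) - 1/2053 = (-sqrt(2) - 13/18/67) - 1*1/2053 = (-sqrt(2) - 13/18*1/67) - 1/2053 = (-sqrt(2) - 13/1206) - 1/2053 = (-13/1206 - sqrt(2)) - 1/2053 = -27895/2475918 - sqrt(2)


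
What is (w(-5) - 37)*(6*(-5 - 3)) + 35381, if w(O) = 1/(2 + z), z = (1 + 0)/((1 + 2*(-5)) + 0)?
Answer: 631237/17 ≈ 37132.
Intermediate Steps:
z = -⅑ (z = 1/((1 - 10) + 0) = 1/(-9 + 0) = 1/(-9) = 1*(-⅑) = -⅑ ≈ -0.11111)
w(O) = 9/17 (w(O) = 1/(2 - ⅑) = 1/(17/9) = 9/17)
(w(-5) - 37)*(6*(-5 - 3)) + 35381 = (9/17 - 37)*(6*(-5 - 3)) + 35381 = -3720*(-8)/17 + 35381 = -620/17*(-48) + 35381 = 29760/17 + 35381 = 631237/17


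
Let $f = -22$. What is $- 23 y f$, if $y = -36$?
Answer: $-18216$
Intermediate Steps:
$- 23 y f = \left(-23\right) \left(-36\right) \left(-22\right) = 828 \left(-22\right) = -18216$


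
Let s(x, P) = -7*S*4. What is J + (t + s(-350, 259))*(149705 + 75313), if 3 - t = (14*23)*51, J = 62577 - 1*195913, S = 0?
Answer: -3694703878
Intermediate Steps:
s(x, P) = 0 (s(x, P) = -7*0*4 = 0*4 = 0)
J = -133336 (J = 62577 - 195913 = -133336)
t = -16419 (t = 3 - 14*23*51 = 3 - 322*51 = 3 - 1*16422 = 3 - 16422 = -16419)
J + (t + s(-350, 259))*(149705 + 75313) = -133336 + (-16419 + 0)*(149705 + 75313) = -133336 - 16419*225018 = -133336 - 3694570542 = -3694703878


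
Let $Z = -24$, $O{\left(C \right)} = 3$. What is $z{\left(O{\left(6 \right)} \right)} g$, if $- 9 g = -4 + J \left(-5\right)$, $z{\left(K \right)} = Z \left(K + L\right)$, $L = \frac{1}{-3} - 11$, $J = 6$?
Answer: $\frac{6800}{9} \approx 755.56$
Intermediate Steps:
$L = - \frac{34}{3}$ ($L = - \frac{1}{3} - 11 = - \frac{34}{3} \approx -11.333$)
$z{\left(K \right)} = 272 - 24 K$ ($z{\left(K \right)} = - 24 \left(K - \frac{34}{3}\right) = - 24 \left(- \frac{34}{3} + K\right) = 272 - 24 K$)
$g = \frac{34}{9}$ ($g = - \frac{-4 + 6 \left(-5\right)}{9} = - \frac{-4 - 30}{9} = \left(- \frac{1}{9}\right) \left(-34\right) = \frac{34}{9} \approx 3.7778$)
$z{\left(O{\left(6 \right)} \right)} g = \left(272 - 72\right) \frac{34}{9} = 200 \cdot \frac{34}{9} = \frac{6800}{9}$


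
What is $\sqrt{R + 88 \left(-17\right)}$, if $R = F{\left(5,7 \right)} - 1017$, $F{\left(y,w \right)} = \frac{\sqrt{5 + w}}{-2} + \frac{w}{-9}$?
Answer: $\frac{\sqrt{-22624 - 9 \sqrt{3}}}{3} \approx 50.155 i$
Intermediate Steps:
$F{\left(y,w \right)} = - \frac{\sqrt{5 + w}}{2} - \frac{w}{9}$ ($F{\left(y,w \right)} = \sqrt{5 + w} \left(- \frac{1}{2}\right) + w \left(- \frac{1}{9}\right) = - \frac{\sqrt{5 + w}}{2} - \frac{w}{9}$)
$R = - \frac{9160}{9} - \sqrt{3}$ ($R = \left(- \frac{\sqrt{5 + 7}}{2} - \frac{7}{9}\right) - 1017 = \left(- \frac{\sqrt{12}}{2} - \frac{7}{9}\right) - 1017 = \left(- \frac{2 \sqrt{3}}{2} - \frac{7}{9}\right) - 1017 = \left(- \sqrt{3} - \frac{7}{9}\right) - 1017 = \left(- \frac{7}{9} - \sqrt{3}\right) - 1017 = - \frac{9160}{9} - \sqrt{3} \approx -1019.5$)
$\sqrt{R + 88 \left(-17\right)} = \sqrt{\left(- \frac{9160}{9} - \sqrt{3}\right) + 88 \left(-17\right)} = \sqrt{\left(- \frac{9160}{9} - \sqrt{3}\right) - 1496} = \sqrt{- \frac{22624}{9} - \sqrt{3}}$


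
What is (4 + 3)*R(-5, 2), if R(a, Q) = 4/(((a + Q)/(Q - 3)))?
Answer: 28/3 ≈ 9.3333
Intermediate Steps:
R(a, Q) = 4*(-3 + Q)/(Q + a) (R(a, Q) = 4/(((Q + a)/(-3 + Q))) = 4*((-3 + Q)/(Q + a)) = 4*(-3 + Q)/(Q + a))
(4 + 3)*R(-5, 2) = (4 + 3)*(4*(-3 + 2)/(2 - 5)) = 7*(4*(-1)/(-3)) = 7*(4*(-⅓)*(-1)) = 7*(4/3) = 28/3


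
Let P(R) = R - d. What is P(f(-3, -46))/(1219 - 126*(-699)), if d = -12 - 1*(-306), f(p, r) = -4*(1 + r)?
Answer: -114/89293 ≈ -0.0012767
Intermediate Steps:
f(p, r) = -4 - 4*r
d = 294 (d = -12 + 306 = 294)
P(R) = -294 + R (P(R) = R - 1*294 = R - 294 = -294 + R)
P(f(-3, -46))/(1219 - 126*(-699)) = (-294 + (-4 - 4*(-46)))/(1219 - 126*(-699)) = (-294 + (-4 + 184))/(1219 + 88074) = (-294 + 180)/89293 = -114*1/89293 = -114/89293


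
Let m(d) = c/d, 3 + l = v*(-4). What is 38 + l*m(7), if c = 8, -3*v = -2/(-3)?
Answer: 2242/63 ≈ 35.587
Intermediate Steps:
v = -2/9 (v = -(-2)/(3*(-3)) = -(-2)*(-1)/(3*3) = -⅓*⅔ = -2/9 ≈ -0.22222)
l = -19/9 (l = -3 - 2/9*(-4) = -3 + 8/9 = -19/9 ≈ -2.1111)
m(d) = 8/d
38 + l*m(7) = 38 - 152/(9*7) = 38 - 19/9*8/7 = 38 - 152/63 = 2242/63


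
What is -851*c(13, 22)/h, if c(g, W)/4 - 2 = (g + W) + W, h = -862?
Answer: 100418/431 ≈ 232.99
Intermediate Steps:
c(g, W) = 8 + 4*g + 8*W (c(g, W) = 8 + 4*((g + W) + W) = 8 + 4*((W + g) + W) = 8 + 4*(g + 2*W) = 8 + (4*g + 8*W) = 8 + 4*g + 8*W)
-851*c(13, 22)/h = -851/((-862/(8 + 4*13 + 8*22))) = -851/((-862/(8 + 52 + 176))) = -851/((-862/236)) = -851/((-862*1/236)) = -851/(-431/118) = -851*(-118/431) = 100418/431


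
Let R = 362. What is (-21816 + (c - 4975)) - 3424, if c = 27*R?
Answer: -20441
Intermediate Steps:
c = 9774 (c = 27*362 = 9774)
(-21816 + (c - 4975)) - 3424 = (-21816 + (9774 - 4975)) - 3424 = (-21816 + 4799) - 3424 = -17017 - 3424 = -20441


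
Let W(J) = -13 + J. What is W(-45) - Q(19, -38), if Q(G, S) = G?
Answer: -77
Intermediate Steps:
W(-45) - Q(19, -38) = (-13 - 45) - 1*19 = -58 - 19 = -77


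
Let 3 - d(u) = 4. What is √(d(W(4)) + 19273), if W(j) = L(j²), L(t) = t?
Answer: 2*√4818 ≈ 138.82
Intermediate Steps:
W(j) = j²
d(u) = -1 (d(u) = 3 - 1*4 = 3 - 4 = -1)
√(d(W(4)) + 19273) = √(-1 + 19273) = √19272 = 2*√4818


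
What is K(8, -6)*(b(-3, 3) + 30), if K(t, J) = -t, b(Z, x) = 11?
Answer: -328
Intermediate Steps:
K(8, -6)*(b(-3, 3) + 30) = (-1*8)*(11 + 30) = -8*41 = -328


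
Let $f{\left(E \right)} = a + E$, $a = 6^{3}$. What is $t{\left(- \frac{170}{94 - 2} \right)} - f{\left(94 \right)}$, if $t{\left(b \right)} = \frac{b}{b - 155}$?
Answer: $- \frac{447313}{1443} \approx -309.99$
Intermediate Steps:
$a = 216$
$f{\left(E \right)} = 216 + E$
$t{\left(b \right)} = \frac{b}{-155 + b}$
$t{\left(- \frac{170}{94 - 2} \right)} - f{\left(94 \right)} = \frac{\left(-170\right) \frac{1}{94 - 2}}{-155 - \frac{170}{94 - 2}} - \left(216 + 94\right) = \frac{\left(-170\right) \frac{1}{92}}{-155 - \frac{170}{92}} - 310 = \frac{\left(-170\right) \frac{1}{92}}{-155 - \frac{85}{46}} - 310 = - \frac{85}{46 \left(-155 - \frac{85}{46}\right)} - 310 = - \frac{85}{46 \left(- \frac{7215}{46}\right)} - 310 = \left(- \frac{85}{46}\right) \left(- \frac{46}{7215}\right) - 310 = \frac{17}{1443} - 310 = - \frac{447313}{1443}$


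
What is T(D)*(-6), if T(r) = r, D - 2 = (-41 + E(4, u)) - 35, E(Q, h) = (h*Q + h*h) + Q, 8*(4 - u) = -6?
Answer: 1365/8 ≈ 170.63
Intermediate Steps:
u = 19/4 (u = 4 - ⅛*(-6) = 4 + ¾ = 19/4 ≈ 4.7500)
E(Q, h) = Q + h² + Q*h (E(Q, h) = (Q*h + h²) + Q = (h² + Q*h) + Q = Q + h² + Q*h)
D = -455/16 (D = 2 + ((-41 + (4 + (19/4)² + 4*(19/4))) - 35) = 2 + ((-41 + (4 + 361/16 + 19)) - 35) = 2 + ((-41 + 729/16) - 35) = 2 + (73/16 - 35) = 2 - 487/16 = -455/16 ≈ -28.438)
T(D)*(-6) = -455/16*(-6) = 1365/8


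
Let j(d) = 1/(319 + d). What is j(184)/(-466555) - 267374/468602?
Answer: -1364055930072/2390656279855 ≈ -0.57058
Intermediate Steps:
j(184)/(-466555) - 267374/468602 = 1/((319 + 184)*(-466555)) - 267374/468602 = -1/466555/503 - 267374*1/468602 = (1/503)*(-1/466555) - 133687/234301 = -1/234677165 - 133687/234301 = -1364055930072/2390656279855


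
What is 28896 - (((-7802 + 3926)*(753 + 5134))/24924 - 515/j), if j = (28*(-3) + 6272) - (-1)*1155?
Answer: 454668563754/15251411 ≈ 29812.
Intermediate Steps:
j = 7343 (j = (-84 + 6272) - 1*(-1155) = 6188 + 1155 = 7343)
28896 - (((-7802 + 3926)*(753 + 5134))/24924 - 515/j) = 28896 - (((-7802 + 3926)*(753 + 5134))/24924 - 515/7343) = 28896 - (-3876*5887*(1/24924) - 515*1/7343) = 28896 - (-22818012*1/24924 - 515/7343) = 28896 - (-1901501/2077 - 515/7343) = 28896 - 1*(-13963791498/15251411) = 28896 + 13963791498/15251411 = 454668563754/15251411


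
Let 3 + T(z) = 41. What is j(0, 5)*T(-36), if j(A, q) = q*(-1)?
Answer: -190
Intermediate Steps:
j(A, q) = -q
T(z) = 38 (T(z) = -3 + 41 = 38)
j(0, 5)*T(-36) = -1*5*38 = -5*38 = -190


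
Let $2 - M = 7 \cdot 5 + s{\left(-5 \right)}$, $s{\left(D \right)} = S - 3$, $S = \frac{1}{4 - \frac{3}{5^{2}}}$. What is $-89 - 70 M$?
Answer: $\frac{196817}{97} \approx 2029.0$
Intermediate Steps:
$S = \frac{25}{97}$ ($S = \frac{1}{4 - \frac{3}{25}} = \frac{1}{\frac{97}{25}} = \frac{25}{97} \approx 0.25773$)
$s{\left(D \right)} = - \frac{266}{97}$ ($s{\left(D \right)} = \frac{25}{97} - 3 = - \frac{266}{97}$)
$M = - \frac{2935}{97}$ ($M = 2 - \left(7 \cdot 5 - \frac{266}{97}\right) = 2 - \left(35 - \frac{266}{97}\right) = 2 - \frac{3129}{97} = - \frac{2935}{97} \approx -30.258$)
$-89 - 70 M = -89 - - \frac{205450}{97} = -89 + \frac{205450}{97} = \frac{196817}{97}$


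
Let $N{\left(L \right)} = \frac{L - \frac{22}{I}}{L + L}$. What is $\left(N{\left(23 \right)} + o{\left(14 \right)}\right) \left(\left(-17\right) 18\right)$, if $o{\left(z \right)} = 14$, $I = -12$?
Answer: $- \frac{204663}{46} \approx -4449.2$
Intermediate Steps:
$N{\left(L \right)} = \frac{\frac{11}{6} + L}{2 L}$ ($N{\left(L \right)} = \frac{L - \frac{22}{-12}}{L + L} = \frac{L - - \frac{11}{6}}{2 L} = \left(L + \frac{11}{6}\right) \frac{1}{2 L} = \left(\frac{11}{6} + L\right) \frac{1}{2 L} = \frac{\frac{11}{6} + L}{2 L}$)
$\left(N{\left(23 \right)} + o{\left(14 \right)}\right) \left(\left(-17\right) 18\right) = \left(\frac{11 + 6 \cdot 23}{12 \cdot 23} + 14\right) \left(\left(-17\right) 18\right) = \left(\frac{1}{12} \cdot \frac{1}{23} \left(11 + 138\right) + 14\right) \left(-306\right) = \left(\frac{1}{12} \cdot \frac{1}{23} \cdot 149 + 14\right) \left(-306\right) = \left(\frac{149}{276} + 14\right) \left(-306\right) = \frac{4013}{276} \left(-306\right) = - \frac{204663}{46}$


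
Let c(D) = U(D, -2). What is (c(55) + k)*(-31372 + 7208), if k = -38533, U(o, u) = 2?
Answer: 931063084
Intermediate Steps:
c(D) = 2
(c(55) + k)*(-31372 + 7208) = (2 - 38533)*(-31372 + 7208) = -38531*(-24164) = 931063084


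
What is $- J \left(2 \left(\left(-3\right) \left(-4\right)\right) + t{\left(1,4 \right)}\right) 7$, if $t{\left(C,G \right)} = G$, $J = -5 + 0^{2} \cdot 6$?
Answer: $980$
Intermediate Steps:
$J = -5$ ($J = -5 + 0 \cdot 6 = -5 + 0 = -5$)
$- J \left(2 \left(\left(-3\right) \left(-4\right)\right) + t{\left(1,4 \right)}\right) 7 = - - 5 \left(2 \left(\left(-3\right) \left(-4\right)\right) + 4\right) 7 = - - 5 \left(2 \cdot 12 + 4\right) 7 = - - 5 \left(24 + 4\right) 7 = - \left(-5\right) 28 \cdot 7 = - \left(-140\right) 7 = \left(-1\right) \left(-980\right) = 980$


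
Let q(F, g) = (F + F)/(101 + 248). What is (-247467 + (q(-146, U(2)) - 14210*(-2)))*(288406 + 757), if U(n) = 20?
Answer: -22105844829285/349 ≈ -6.3341e+10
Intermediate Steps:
q(F, g) = 2*F/349 (q(F, g) = (2*F)/349 = (2*F)*(1/349) = 2*F/349)
(-247467 + (q(-146, U(2)) - 14210*(-2)))*(288406 + 757) = (-247467 + ((2/349)*(-146) - 14210*(-2)))*(288406 + 757) = (-247467 + (-292/349 + 28420))*289163 = (-247467 + 9918288/349)*289163 = -76447695/349*289163 = -22105844829285/349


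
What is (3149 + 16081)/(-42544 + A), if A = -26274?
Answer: -9615/34409 ≈ -0.27943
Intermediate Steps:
(3149 + 16081)/(-42544 + A) = (3149 + 16081)/(-42544 - 26274) = 19230/(-68818) = 19230*(-1/68818) = -9615/34409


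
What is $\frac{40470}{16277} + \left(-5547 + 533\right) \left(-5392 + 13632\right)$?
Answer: $- \frac{672490074250}{16277} \approx -4.1315 \cdot 10^{7}$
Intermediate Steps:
$\frac{40470}{16277} + \left(-5547 + 533\right) \left(-5392 + 13632\right) = 40470 \cdot \frac{1}{16277} - 41315360 = \frac{40470}{16277} - 41315360 = - \frac{672490074250}{16277}$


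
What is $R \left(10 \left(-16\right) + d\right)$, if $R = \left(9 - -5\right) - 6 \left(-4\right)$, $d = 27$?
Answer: $-5054$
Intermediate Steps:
$R = 38$ ($R = \left(9 + 5\right) - -24 = 14 + 24 = 38$)
$R \left(10 \left(-16\right) + d\right) = 38 \left(10 \left(-16\right) + 27\right) = 38 \left(-160 + 27\right) = 38 \left(-133\right) = -5054$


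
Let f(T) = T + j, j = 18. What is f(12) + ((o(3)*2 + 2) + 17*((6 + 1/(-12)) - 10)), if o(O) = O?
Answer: -377/12 ≈ -31.417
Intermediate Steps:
f(T) = 18 + T (f(T) = T + 18 = 18 + T)
f(12) + ((o(3)*2 + 2) + 17*((6 + 1/(-12)) - 10)) = (18 + 12) + ((3*2 + 2) + 17*((6 + 1/(-12)) - 10)) = 30 + ((6 + 2) + 17*((6 - 1/12) - 10)) = 30 + (8 + 17*(71/12 - 10)) = 30 + (8 + 17*(-49/12)) = 30 + (8 - 833/12) = 30 - 737/12 = -377/12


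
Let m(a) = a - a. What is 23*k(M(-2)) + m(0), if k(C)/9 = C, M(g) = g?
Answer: -414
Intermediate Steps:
k(C) = 9*C
m(a) = 0
23*k(M(-2)) + m(0) = 23*(9*(-2)) + 0 = 23*(-18) + 0 = -414 + 0 = -414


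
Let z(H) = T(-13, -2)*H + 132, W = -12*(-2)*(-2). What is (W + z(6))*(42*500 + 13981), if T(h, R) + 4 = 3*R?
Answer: 839544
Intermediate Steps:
T(h, R) = -4 + 3*R
W = -48 (W = 24*(-2) = -48)
z(H) = 132 - 10*H (z(H) = (-4 + 3*(-2))*H + 132 = (-4 - 6)*H + 132 = -10*H + 132 = 132 - 10*H)
(W + z(6))*(42*500 + 13981) = (-48 + (132 - 10*6))*(42*500 + 13981) = (-48 + (132 - 60))*(21000 + 13981) = (-48 + 72)*34981 = 24*34981 = 839544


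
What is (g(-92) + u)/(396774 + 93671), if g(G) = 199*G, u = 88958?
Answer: 14130/98089 ≈ 0.14405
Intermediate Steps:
(g(-92) + u)/(396774 + 93671) = (199*(-92) + 88958)/(396774 + 93671) = (-18308 + 88958)/490445 = 70650*(1/490445) = 14130/98089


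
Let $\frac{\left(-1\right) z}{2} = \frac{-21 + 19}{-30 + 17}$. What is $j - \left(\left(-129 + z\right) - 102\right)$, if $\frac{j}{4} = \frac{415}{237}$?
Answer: $\frac{734239}{3081} \approx 238.31$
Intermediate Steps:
$z = - \frac{4}{13}$ ($z = - 2 \frac{-21 + 19}{-30 + 17} = - 2 \left(- \frac{2}{-13}\right) = - 2 \left(\left(-2\right) \left(- \frac{1}{13}\right)\right) = \left(-2\right) \frac{2}{13} = - \frac{4}{13} \approx -0.30769$)
$j = \frac{1660}{237}$ ($j = 4 \cdot \frac{415}{237} = \frac{1660}{237} \approx 7.0042$)
$j - \left(\left(-129 + z\right) - 102\right) = \frac{1660}{237} - \left(\left(-129 - \frac{4}{13}\right) - 102\right) = \frac{1660}{237} - \left(- \frac{1681}{13} - 102\right) = \frac{1660}{237} - - \frac{3007}{13} = \frac{1660}{237} + \frac{3007}{13} = \frac{734239}{3081}$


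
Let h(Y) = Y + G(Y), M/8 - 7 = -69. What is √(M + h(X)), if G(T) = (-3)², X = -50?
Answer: I*√537 ≈ 23.173*I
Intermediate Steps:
M = -496 (M = 56 + 8*(-69) = 56 - 552 = -496)
G(T) = 9
h(Y) = 9 + Y (h(Y) = Y + 9 = 9 + Y)
√(M + h(X)) = √(-496 + (9 - 50)) = √(-496 - 41) = √(-537) = I*√537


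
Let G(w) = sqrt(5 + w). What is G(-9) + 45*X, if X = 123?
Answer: 5535 + 2*I ≈ 5535.0 + 2.0*I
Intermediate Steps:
G(-9) + 45*X = sqrt(5 - 9) + 45*123 = sqrt(-4) + 5535 = 2*I + 5535 = 5535 + 2*I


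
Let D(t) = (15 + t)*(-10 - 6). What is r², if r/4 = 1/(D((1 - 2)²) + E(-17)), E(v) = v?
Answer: 16/74529 ≈ 0.00021468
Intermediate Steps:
D(t) = -240 - 16*t (D(t) = (15 + t)*(-16) = -240 - 16*t)
r = -4/273 (r = 4/((-240 - 16*(1 - 2)²) - 17) = 4/((-240 - 16*(-1)²) - 17) = 4/((-240 - 16*1) - 17) = 4/((-240 - 16) - 17) = 4/(-256 - 17) = 4/(-273) = 4*(-1/273) = -4/273 ≈ -0.014652)
r² = (-4/273)² = 16/74529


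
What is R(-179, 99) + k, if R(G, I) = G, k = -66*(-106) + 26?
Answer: 6843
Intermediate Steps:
k = 7022 (k = 6996 + 26 = 7022)
R(-179, 99) + k = -179 + 7022 = 6843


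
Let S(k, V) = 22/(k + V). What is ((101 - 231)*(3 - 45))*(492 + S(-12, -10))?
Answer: 2680860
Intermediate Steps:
S(k, V) = 22/(V + k)
((101 - 231)*(3 - 45))*(492 + S(-12, -10)) = ((101 - 231)*(3 - 45))*(492 + 22/(-10 - 12)) = (-130*(-42))*(492 + 22/(-22)) = 5460*(492 + 22*(-1/22)) = 5460*(492 - 1) = 5460*491 = 2680860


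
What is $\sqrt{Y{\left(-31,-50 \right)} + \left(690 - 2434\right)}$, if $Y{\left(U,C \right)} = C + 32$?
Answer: $i \sqrt{1762} \approx 41.976 i$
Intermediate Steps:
$Y{\left(U,C \right)} = 32 + C$
$\sqrt{Y{\left(-31,-50 \right)} + \left(690 - 2434\right)} = \sqrt{\left(32 - 50\right) + \left(690 - 2434\right)} = \sqrt{-18 + \left(690 - 2434\right)} = \sqrt{-18 - 1744} = \sqrt{-1762} = i \sqrt{1762}$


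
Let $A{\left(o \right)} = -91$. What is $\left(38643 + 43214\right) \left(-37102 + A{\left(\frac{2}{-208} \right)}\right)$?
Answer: $-3044507401$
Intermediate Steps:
$\left(38643 + 43214\right) \left(-37102 + A{\left(\frac{2}{-208} \right)}\right) = \left(38643 + 43214\right) \left(-37102 - 91\right) = 81857 \left(-37193\right) = -3044507401$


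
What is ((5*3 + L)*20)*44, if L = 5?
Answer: 17600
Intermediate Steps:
((5*3 + L)*20)*44 = ((5*3 + 5)*20)*44 = ((15 + 5)*20)*44 = (20*20)*44 = 400*44 = 17600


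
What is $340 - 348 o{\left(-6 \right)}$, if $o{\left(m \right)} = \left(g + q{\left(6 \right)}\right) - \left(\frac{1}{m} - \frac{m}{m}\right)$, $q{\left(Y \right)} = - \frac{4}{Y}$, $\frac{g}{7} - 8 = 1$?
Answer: $-21758$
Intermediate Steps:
$g = 63$ ($g = 56 + 7 \cdot 1 = 56 + 7 = 63$)
$o{\left(m \right)} = \frac{190}{3} - \frac{1}{m}$ ($o{\left(m \right)} = \left(63 - \frac{4}{6}\right) - \left(\frac{1}{m} - \frac{m}{m}\right) = \left(63 - \frac{2}{3}\right) + \left(1 - \frac{1}{m}\right) = \frac{187}{3} + \left(1 - \frac{1}{m}\right) = \frac{190}{3} - \frac{1}{m}$)
$340 - 348 o{\left(-6 \right)} = 340 - 348 \left(\frac{190}{3} - \frac{1}{-6}\right) = 340 - 348 \left(\frac{190}{3} - - \frac{1}{6}\right) = 340 - 348 \left(\frac{190}{3} + \frac{1}{6}\right) = 340 - 22098 = -21758$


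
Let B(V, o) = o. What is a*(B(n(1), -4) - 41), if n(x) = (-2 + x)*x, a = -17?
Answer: 765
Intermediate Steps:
n(x) = x*(-2 + x)
a*(B(n(1), -4) - 41) = -17*(-4 - 41) = -17*(-45) = 765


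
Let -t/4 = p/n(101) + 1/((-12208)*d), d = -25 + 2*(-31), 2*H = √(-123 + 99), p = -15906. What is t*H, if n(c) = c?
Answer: 16893698875*I*√6/26817924 ≈ 1543.0*I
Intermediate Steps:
H = I*√6 (H = √(-123 + 99)/2 = √(-24)/2 = (2*I*√6)/2 = I*√6 ≈ 2.4495*I)
d = -87 (d = -25 - 62 = -87)
t = 16893698875/26817924 (t = -4*(-15906/101 + 1/(-12208*(-87))) = -4*(-15906*1/101 - 1/12208*(-1/87)) = -4*(-15906/101 + 1/1062096) = -4*(-16893698875/107271696) = 16893698875/26817924 ≈ 629.94)
t*H = 16893698875*(I*√6)/26817924 = 16893698875*I*√6/26817924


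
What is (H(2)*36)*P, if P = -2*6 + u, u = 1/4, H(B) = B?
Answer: -846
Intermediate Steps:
u = ¼ ≈ 0.25000
P = -47/4 (P = -2*6 + ¼ = -12 + ¼ = -47/4 ≈ -11.750)
(H(2)*36)*P = (2*36)*(-47/4) = 72*(-47/4) = -846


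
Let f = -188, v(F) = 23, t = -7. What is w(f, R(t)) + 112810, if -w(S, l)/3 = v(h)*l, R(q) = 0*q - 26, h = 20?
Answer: 114604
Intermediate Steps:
R(q) = -26 (R(q) = 0 - 26 = -26)
w(S, l) = -69*l
w(f, R(t)) + 112810 = -69*(-26) + 112810 = 1794 + 112810 = 114604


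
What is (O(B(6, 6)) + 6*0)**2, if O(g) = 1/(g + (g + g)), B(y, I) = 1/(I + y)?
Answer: 16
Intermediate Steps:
O(g) = 1/(3*g) (O(g) = 1/(g + 2*g) = 1/(3*g))
(O(B(6, 6)) + 6*0)**2 = (1/(3*(1/(6 + 6))) + 6*0)**2 = (1/(3*(1/12)) + 0)**2 = ((1/3)*12 + 0)**2 = (4 + 0)**2 = 4**2 = 16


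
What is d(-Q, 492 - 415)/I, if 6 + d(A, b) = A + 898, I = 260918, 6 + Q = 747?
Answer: 151/260918 ≈ 0.00057873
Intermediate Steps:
Q = 741 (Q = -6 + 747 = 741)
d(A, b) = 892 + A (d(A, b) = -6 + (A + 898) = -6 + (898 + A) = 892 + A)
d(-Q, 492 - 415)/I = (892 - 1*741)/260918 = (892 - 741)*(1/260918) = 151*(1/260918) = 151/260918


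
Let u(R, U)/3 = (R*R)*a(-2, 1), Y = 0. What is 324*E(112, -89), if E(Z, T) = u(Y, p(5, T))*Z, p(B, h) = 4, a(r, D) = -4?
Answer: 0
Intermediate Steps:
u(R, U) = -12*R**2 (u(R, U) = 3*((R*R)*(-4)) = 3*(R**2*(-4)) = 3*(-4*R**2) = -12*R**2)
E(Z, T) = 0 (E(Z, T) = (-12*0**2)*Z = (-12*0)*Z = 0*Z = 0)
324*E(112, -89) = 324*0 = 0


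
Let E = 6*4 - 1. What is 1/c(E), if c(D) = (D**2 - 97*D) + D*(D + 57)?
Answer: 1/138 ≈ 0.0072464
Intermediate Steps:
E = 23 (E = 24 - 1 = 23)
c(D) = D**2 - 97*D + D*(57 + D) (c(D) = (D**2 - 97*D) + D*(57 + D) = D**2 - 97*D + D*(57 + D))
1/c(E) = 1/(2*23*(-20 + 23)) = 1/(2*23*3) = 1/138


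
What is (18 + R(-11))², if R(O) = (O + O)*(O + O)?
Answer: 252004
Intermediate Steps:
R(O) = 4*O² (R(O) = (2*O)*(2*O) = 4*O²)
(18 + R(-11))² = (18 + 4*(-11)²)² = (18 + 4*121)² = (18 + 484)² = 502² = 252004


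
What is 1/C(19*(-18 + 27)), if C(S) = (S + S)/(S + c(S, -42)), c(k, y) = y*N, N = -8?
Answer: 169/114 ≈ 1.4825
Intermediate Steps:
c(k, y) = -8*y (c(k, y) = y*(-8) = -8*y)
C(S) = 2*S/(336 + S) (C(S) = (S + S)/(S - 8*(-42)) = (2*S)/(S + 336) = (2*S)/(336 + S) = 2*S/(336 + S))
1/C(19*(-18 + 27)) = 1/(2*(19*(-18 + 27))/(336 + 19*(-18 + 27))) = 1/(2*(19*9)/(336 + 19*9)) = 1/(2*171/(336 + 171)) = 1/(2*171/507) = 1/(2*171*(1/507)) = 1/(114/169) = 169/114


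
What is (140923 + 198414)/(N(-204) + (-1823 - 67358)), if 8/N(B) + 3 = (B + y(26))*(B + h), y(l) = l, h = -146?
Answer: -21139677089/4309768749 ≈ -4.9051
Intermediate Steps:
N(B) = 8/(-3 + (-146 + B)*(26 + B)) (N(B) = 8/(-3 + (B + 26)*(B - 146)) = 8/(-3 + (26 + B)*(-146 + B)) = 8/(-3 + (-146 + B)*(26 + B)))
(140923 + 198414)/(N(-204) + (-1823 - 67358)) = (140923 + 198414)/(8/(-3799 + (-204)² - 120*(-204)) + (-1823 - 67358)) = 339337/(8/(-3799 + 41616 + 24480) - 69181) = 339337/(8/62297 - 69181) = 339337/(-4309768749/62297) = 339337*(-62297/4309768749) = -21139677089/4309768749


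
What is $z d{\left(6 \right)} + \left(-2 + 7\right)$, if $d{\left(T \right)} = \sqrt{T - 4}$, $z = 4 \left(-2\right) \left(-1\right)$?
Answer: $5 + 8 \sqrt{2} \approx 16.314$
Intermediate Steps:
$z = 8$ ($z = \left(-8\right) \left(-1\right) = 8$)
$d{\left(T \right)} = \sqrt{-4 + T}$ ($d{\left(T \right)} = \sqrt{T - 4} = \sqrt{-4 + T}$)
$z d{\left(6 \right)} + \left(-2 + 7\right) = 8 \sqrt{-4 + 6} + \left(-2 + 7\right) = 8 \sqrt{2} + 5 = 5 + 8 \sqrt{2}$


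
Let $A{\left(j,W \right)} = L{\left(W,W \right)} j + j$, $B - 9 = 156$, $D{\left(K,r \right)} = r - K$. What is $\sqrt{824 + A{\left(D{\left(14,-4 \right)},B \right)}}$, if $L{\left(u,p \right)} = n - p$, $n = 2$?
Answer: $2 \sqrt{935} \approx 61.156$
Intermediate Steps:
$B = 165$ ($B = 9 + 156 = 165$)
$L{\left(u,p \right)} = 2 - p$
$A{\left(j,W \right)} = j + j \left(2 - W\right)$ ($A{\left(j,W \right)} = \left(2 - W\right) j + j = j \left(2 - W\right) + j = j + j \left(2 - W\right)$)
$\sqrt{824 + A{\left(D{\left(14,-4 \right)},B \right)}} = \sqrt{824 + \left(-4 - 14\right) \left(3 - 165\right)} = \sqrt{824 - -2916} = \sqrt{824 + 2916} = \sqrt{3740} = 2 \sqrt{935}$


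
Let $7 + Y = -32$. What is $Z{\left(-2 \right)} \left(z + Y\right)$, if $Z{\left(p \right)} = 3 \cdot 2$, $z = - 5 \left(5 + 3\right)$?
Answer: $-474$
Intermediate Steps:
$Y = -39$ ($Y = -7 - 32 = -39$)
$z = -40$ ($z = \left(-5\right) 8 = -40$)
$Z{\left(p \right)} = 6$
$Z{\left(-2 \right)} \left(z + Y\right) = 6 \left(-40 - 39\right) = 6 \left(-79\right) = -474$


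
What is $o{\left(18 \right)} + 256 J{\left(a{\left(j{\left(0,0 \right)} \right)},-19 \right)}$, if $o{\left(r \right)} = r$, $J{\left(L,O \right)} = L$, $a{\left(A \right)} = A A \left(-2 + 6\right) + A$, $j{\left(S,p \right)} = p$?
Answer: $18$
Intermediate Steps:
$a{\left(A \right)} = A + 4 A^{2}$ ($a{\left(A \right)} = A A 4 + A = A 4 A + A = 4 A^{2} + A = A + 4 A^{2}$)
$o{\left(18 \right)} + 256 J{\left(a{\left(j{\left(0,0 \right)} \right)},-19 \right)} = 18 + 256 \cdot 0 \left(1 + 4 \cdot 0\right) = 18 + 256 \cdot 0 \left(1 + 0\right) = 18 + 256 \cdot 0 \cdot 1 = 18 + 256 \cdot 0 = 18 + 0 = 18$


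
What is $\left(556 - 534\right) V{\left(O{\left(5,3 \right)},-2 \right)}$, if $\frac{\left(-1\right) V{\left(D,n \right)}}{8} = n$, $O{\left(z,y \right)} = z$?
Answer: $352$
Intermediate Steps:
$V{\left(D,n \right)} = - 8 n$
$\left(556 - 534\right) V{\left(O{\left(5,3 \right)},-2 \right)} = \left(556 - 534\right) \left(\left(-8\right) \left(-2\right)\right) = \left(556 - 534\right) 16 = 22 \cdot 16 = 352$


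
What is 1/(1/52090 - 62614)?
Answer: -52090/3261563259 ≈ -1.5971e-5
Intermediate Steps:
1/(1/52090 - 62614) = 1/(-3261563259/52090) = -52090/3261563259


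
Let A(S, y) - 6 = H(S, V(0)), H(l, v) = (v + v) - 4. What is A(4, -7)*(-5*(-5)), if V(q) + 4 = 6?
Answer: 150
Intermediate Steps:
V(q) = 2 (V(q) = -4 + 6 = 2)
H(l, v) = -4 + 2*v (H(l, v) = 2*v - 4 = -4 + 2*v)
A(S, y) = 6 (A(S, y) = 6 + (-4 + 2*2) = 6 + (-4 + 4) = 6 + 0 = 6)
A(4, -7)*(-5*(-5)) = 6*(-5*(-5)) = 6*25 = 150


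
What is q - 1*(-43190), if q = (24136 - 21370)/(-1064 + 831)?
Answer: 10060504/233 ≈ 43178.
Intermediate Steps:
q = -2766/233 (q = 2766/(-233) = 2766*(-1/233) = -2766/233 ≈ -11.871)
q - 1*(-43190) = -2766/233 - 1*(-43190) = -2766/233 + 43190 = 10060504/233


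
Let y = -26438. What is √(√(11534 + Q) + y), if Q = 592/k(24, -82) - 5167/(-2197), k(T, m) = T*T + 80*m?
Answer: √(-624969045272 + 374*√46087312344502)/4862 ≈ 162.27*I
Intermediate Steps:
k(T, m) = T² + 80*m
Q = 1851169/821678 (Q = 592/(24² + 80*(-82)) - 5167/(-2197) = 592/(576 - 6560) - 5167*(-1/2197) = 592/(-5984) + 5167/2197 = 592*(-1/5984) + 5167/2197 = -37/374 + 5167/2197 = 1851169/821678 ≈ 2.2529)
√(√(11534 + Q) + y) = √(√(11534 + 1851169/821678) - 26438) = √(√(9479085221/821678) - 26438) = √(√46087312344502/63206 - 26438) = √(-26438 + √46087312344502/63206)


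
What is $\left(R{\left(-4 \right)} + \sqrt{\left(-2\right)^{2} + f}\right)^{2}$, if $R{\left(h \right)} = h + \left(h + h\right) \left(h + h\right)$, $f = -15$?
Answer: $\left(60 + i \sqrt{11}\right)^{2} \approx 3589.0 + 398.0 i$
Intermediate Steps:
$R{\left(h \right)} = h + 4 h^{2}$ ($R{\left(h \right)} = h + 2 h 2 h = h + 4 h^{2}$)
$\left(R{\left(-4 \right)} + \sqrt{\left(-2\right)^{2} + f}\right)^{2} = \left(- 4 \left(1 + 4 \left(-4\right)\right) + \sqrt{\left(-2\right)^{2} - 15}\right)^{2} = \left(- 4 \left(1 - 16\right) + \sqrt{4 - 15}\right)^{2} = \left(\left(-4\right) \left(-15\right) + \sqrt{-11}\right)^{2} = \left(60 + i \sqrt{11}\right)^{2}$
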